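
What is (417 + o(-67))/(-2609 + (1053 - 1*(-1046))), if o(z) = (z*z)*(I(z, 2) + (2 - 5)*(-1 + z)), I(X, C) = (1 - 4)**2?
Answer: -159429/85 ≈ -1875.6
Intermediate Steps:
I(X, C) = 9 (I(X, C) = (-3)**2 = 9)
o(z) = z**2*(12 - 3*z) (o(z) = (z*z)*(9 + (2 - 5)*(-1 + z)) = z**2*(9 - 3*(-1 + z)) = z**2*(9 + (3 - 3*z)) = z**2*(12 - 3*z))
(417 + o(-67))/(-2609 + (1053 - 1*(-1046))) = (417 + 3*(-67)**2*(4 - 1*(-67)))/(-2609 + (1053 - 1*(-1046))) = (417 + 3*4489*(4 + 67))/(-2609 + (1053 + 1046)) = (417 + 3*4489*71)/(-2609 + 2099) = (417 + 956157)/(-510) = 956574*(-1/510) = -159429/85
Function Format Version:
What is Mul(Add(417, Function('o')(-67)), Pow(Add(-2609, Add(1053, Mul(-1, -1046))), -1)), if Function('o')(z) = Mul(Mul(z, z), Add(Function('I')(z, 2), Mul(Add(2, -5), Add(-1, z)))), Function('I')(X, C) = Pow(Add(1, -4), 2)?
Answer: Rational(-159429, 85) ≈ -1875.6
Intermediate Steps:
Function('I')(X, C) = 9 (Function('I')(X, C) = Pow(-3, 2) = 9)
Function('o')(z) = Mul(Pow(z, 2), Add(12, Mul(-3, z))) (Function('o')(z) = Mul(Mul(z, z), Add(9, Mul(Add(2, -5), Add(-1, z)))) = Mul(Pow(z, 2), Add(9, Mul(-3, Add(-1, z)))) = Mul(Pow(z, 2), Add(9, Add(3, Mul(-3, z)))) = Mul(Pow(z, 2), Add(12, Mul(-3, z))))
Mul(Add(417, Function('o')(-67)), Pow(Add(-2609, Add(1053, Mul(-1, -1046))), -1)) = Mul(Add(417, Mul(3, Pow(-67, 2), Add(4, Mul(-1, -67)))), Pow(Add(-2609, Add(1053, Mul(-1, -1046))), -1)) = Mul(Add(417, Mul(3, 4489, Add(4, 67))), Pow(Add(-2609, Add(1053, 1046)), -1)) = Mul(Add(417, Mul(3, 4489, 71)), Pow(Add(-2609, 2099), -1)) = Mul(Add(417, 956157), Pow(-510, -1)) = Mul(956574, Rational(-1, 510)) = Rational(-159429, 85)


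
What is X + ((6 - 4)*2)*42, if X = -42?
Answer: 126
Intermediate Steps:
X + ((6 - 4)*2)*42 = -42 + ((6 - 4)*2)*42 = -42 + (2*2)*42 = -42 + 4*42 = -42 + 168 = 126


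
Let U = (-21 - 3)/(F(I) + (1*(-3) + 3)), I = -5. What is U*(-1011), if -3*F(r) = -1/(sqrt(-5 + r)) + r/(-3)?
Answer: -10918800/259 + 655128*I*sqrt(10)/259 ≈ -42158.0 + 7998.8*I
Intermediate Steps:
F(r) = 1/(3*sqrt(-5 + r)) + r/9 (F(r) = -(-1/(sqrt(-5 + r)) + r/(-3))/3 = -(-1/sqrt(-5 + r) + r*(-1/3))/3 = -(-1/sqrt(-5 + r) - r/3)/3 = 1/(3*sqrt(-5 + r)) + r/9)
U = -24/(-5/9 - I*sqrt(10)/30) (U = (-21 - 3)/((1/(3*sqrt(-5 - 5)) + (1/9)*(-5)) + (1*(-3) + 3)) = -24/((1/(3*sqrt(-10)) - 5/9) + (-3 + 3)) = -24/(((-I*sqrt(10)/10)/3 - 5/9) + 0) = -24/((-I*sqrt(10)/30 - 5/9) + 0) = -24/((-5/9 - I*sqrt(10)/30) + 0) = -24/(-5/9 - I*sqrt(10)/30) ≈ 41.699 - 7.9118*I)
U*(-1011) = (10800/259 - 648*I*sqrt(10)/259)*(-1011) = -10918800/259 + 655128*I*sqrt(10)/259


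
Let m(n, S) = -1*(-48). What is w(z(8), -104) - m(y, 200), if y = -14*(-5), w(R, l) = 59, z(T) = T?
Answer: 11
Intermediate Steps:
y = 70 (y = -7*(-10) = 70)
m(n, S) = 48
w(z(8), -104) - m(y, 200) = 59 - 1*48 = 59 - 48 = 11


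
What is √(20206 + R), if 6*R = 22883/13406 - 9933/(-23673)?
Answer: 5*√9045039638806851173/105786746 ≈ 142.15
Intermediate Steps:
R = 74985673/211573492 (R = (22883/13406 - 9933/(-23673))/6 = (22883*(1/13406) - 9933*(-1/23673))/6 = (22883/13406 + 3311/7891)/6 = (⅙)*(224957019/105786746) = 74985673/211573492 ≈ 0.35442)
√(20206 + R) = √(20206 + 74985673/211573492) = √(4275128965025/211573492) = 5*√9045039638806851173/105786746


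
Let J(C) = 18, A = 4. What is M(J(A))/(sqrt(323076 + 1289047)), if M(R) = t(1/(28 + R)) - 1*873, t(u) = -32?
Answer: -905*sqrt(1612123)/1612123 ≈ -0.71277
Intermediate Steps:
M(R) = -905 (M(R) = -32 - 1*873 = -32 - 873 = -905)
M(J(A))/(sqrt(323076 + 1289047)) = -905/sqrt(323076 + 1289047) = -905*sqrt(1612123)/1612123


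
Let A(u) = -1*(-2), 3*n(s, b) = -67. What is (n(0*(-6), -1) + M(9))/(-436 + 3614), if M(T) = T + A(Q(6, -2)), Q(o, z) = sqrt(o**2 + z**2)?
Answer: -17/4767 ≈ -0.0035662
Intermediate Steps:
n(s, b) = -67/3 (n(s, b) = (1/3)*(-67) = -67/3)
A(u) = 2
M(T) = 2 + T (M(T) = T + 2 = 2 + T)
(n(0*(-6), -1) + M(9))/(-436 + 3614) = (-67/3 + (2 + 9))/(-436 + 3614) = (-67/3 + 11)/3178 = -34/3*1/3178 = -17/4767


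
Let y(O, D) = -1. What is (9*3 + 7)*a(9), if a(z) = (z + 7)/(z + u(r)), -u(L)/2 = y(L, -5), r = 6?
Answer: 544/11 ≈ 49.455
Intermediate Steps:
u(L) = 2 (u(L) = -2*(-1) = 2)
a(z) = (7 + z)/(2 + z) (a(z) = (z + 7)/(z + 2) = (7 + z)/(2 + z))
(9*3 + 7)*a(9) = (9*3 + 7)*((7 + 9)/(2 + 9)) = (27 + 7)*(16/11) = 34*((1/11)*16) = 34*(16/11) = 544/11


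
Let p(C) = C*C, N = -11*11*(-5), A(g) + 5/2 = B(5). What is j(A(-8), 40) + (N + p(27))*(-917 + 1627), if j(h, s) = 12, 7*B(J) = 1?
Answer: 947152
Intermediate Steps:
B(J) = ⅐ (B(J) = (⅐)*1 = ⅐)
A(g) = -33/14 (A(g) = -5/2 + ⅐ = -33/14)
N = 605 (N = -121*(-5) = 605)
p(C) = C²
j(A(-8), 40) + (N + p(27))*(-917 + 1627) = 12 + (605 + 27²)*(-917 + 1627) = 12 + (605 + 729)*710 = 12 + 1334*710 = 12 + 947140 = 947152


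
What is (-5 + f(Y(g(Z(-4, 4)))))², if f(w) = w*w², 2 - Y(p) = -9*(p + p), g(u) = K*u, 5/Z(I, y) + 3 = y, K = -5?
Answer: 8084778617667609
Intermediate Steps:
Z(I, y) = 5/(-3 + y)
g(u) = -5*u
Y(p) = 2 + 18*p (Y(p) = 2 - (-3)*3*(p + p) = 2 - (-3)*3*(2*p) = 2 - (-3)*6*p = 2 - (-18)*p = 2 + 18*p)
f(w) = w³
(-5 + f(Y(g(Z(-4, 4)))))² = (-5 + (2 + 18*(-25/(-3 + 4)))³)² = (-5 + (2 + 18*(-25/1))³)² = (-5 + (2 + 18*(-25))³)² = (-5 + (2 - 450)³)² = (-5 + (-448)³)² = (-5 - 89915392)² = (-89915397)² = 8084778617667609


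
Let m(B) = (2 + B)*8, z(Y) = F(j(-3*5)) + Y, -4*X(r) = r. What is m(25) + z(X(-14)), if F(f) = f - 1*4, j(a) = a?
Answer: 401/2 ≈ 200.50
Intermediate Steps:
X(r) = -r/4
F(f) = -4 + f (F(f) = f - 4 = -4 + f)
z(Y) = -19 + Y (z(Y) = (-4 - 3*5) + Y = (-4 - 15) + Y = -19 + Y)
m(B) = 16 + 8*B
m(25) + z(X(-14)) = (16 + 8*25) + (-19 - ¼*(-14)) = (16 + 200) + (-19 + 7/2) = 216 - 31/2 = 401/2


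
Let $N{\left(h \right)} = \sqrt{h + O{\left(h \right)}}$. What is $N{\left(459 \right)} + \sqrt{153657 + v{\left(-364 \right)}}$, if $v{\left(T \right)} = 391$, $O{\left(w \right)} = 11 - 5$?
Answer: $\sqrt{465} + 8 \sqrt{2407} \approx 414.05$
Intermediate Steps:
$O{\left(w \right)} = 6$
$N{\left(h \right)} = \sqrt{6 + h}$ ($N{\left(h \right)} = \sqrt{h + 6} = \sqrt{6 + h}$)
$N{\left(459 \right)} + \sqrt{153657 + v{\left(-364 \right)}} = \sqrt{6 + 459} + \sqrt{153657 + 391} = \sqrt{465} + \sqrt{154048} = \sqrt{465} + 8 \sqrt{2407}$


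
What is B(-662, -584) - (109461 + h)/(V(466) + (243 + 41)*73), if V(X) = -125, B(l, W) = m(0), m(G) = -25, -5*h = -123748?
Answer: -3246928/103035 ≈ -31.513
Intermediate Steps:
h = 123748/5 (h = -⅕*(-123748) = 123748/5 ≈ 24750.)
B(l, W) = -25
B(-662, -584) - (109461 + h)/(V(466) + (243 + 41)*73) = -25 - (109461 + 123748/5)/(-125 + (243 + 41)*73) = -25 - 671053/(5*(-125 + 284*73)) = -25 - 671053/(5*(-125 + 20732)) = -25 - 671053/(5*20607) = -25 - 1*671053/103035 = -25 - 671053/103035 = -3246928/103035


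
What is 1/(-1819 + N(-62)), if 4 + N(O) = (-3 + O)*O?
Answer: 1/2207 ≈ 0.00045310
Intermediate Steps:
N(O) = -4 + O*(-3 + O) (N(O) = -4 + (-3 + O)*O = -4 + O*(-3 + O))
1/(-1819 + N(-62)) = 1/(-1819 + (-4 + (-62)² - 3*(-62))) = 1/(-1819 + (-4 + 3844 + 186)) = 1/(-1819 + 4026) = 1/2207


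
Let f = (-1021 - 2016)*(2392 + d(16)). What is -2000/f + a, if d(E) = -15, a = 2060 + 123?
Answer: 15758967667/7218949 ≈ 2183.0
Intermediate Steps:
a = 2183
f = -7218949 (f = (-1021 - 2016)*(2392 - 15) = -3037*2377 = -7218949)
-2000/f + a = -2000/(-7218949) + 2183 = -2000*(-1/7218949) + 2183 = 2000/7218949 + 2183 = 15758967667/7218949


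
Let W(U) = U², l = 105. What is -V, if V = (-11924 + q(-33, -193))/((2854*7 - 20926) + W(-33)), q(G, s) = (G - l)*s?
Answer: -14710/141 ≈ -104.33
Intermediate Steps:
q(G, s) = s*(-105 + G) (q(G, s) = (G - 1*105)*s = (G - 105)*s = (-105 + G)*s = s*(-105 + G))
V = 14710/141 (V = (-11924 - 193*(-105 - 33))/((2854*7 - 20926) + (-33)²) = (-11924 - 193*(-138))/((19978 - 20926) + 1089) = (-11924 + 26634)/(-948 + 1089) = 14710/141 ≈ 104.33)
-V = -1*14710/141 = -14710/141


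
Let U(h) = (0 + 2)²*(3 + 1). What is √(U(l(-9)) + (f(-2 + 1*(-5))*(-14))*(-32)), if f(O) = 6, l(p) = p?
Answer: 52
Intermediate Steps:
U(h) = 16 (U(h) = 2²*4 = 4*4 = 16)
√(U(l(-9)) + (f(-2 + 1*(-5))*(-14))*(-32)) = √(16 + (6*(-14))*(-32)) = √(16 - 84*(-32)) = √(16 + 2688) = √2704 = 52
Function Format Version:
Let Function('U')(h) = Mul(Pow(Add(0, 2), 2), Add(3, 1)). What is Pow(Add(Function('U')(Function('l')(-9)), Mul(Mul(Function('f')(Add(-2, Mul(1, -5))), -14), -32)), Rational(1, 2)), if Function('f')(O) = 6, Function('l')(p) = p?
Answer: 52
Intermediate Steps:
Function('U')(h) = 16 (Function('U')(h) = Mul(Pow(2, 2), 4) = Mul(4, 4) = 16)
Pow(Add(Function('U')(Function('l')(-9)), Mul(Mul(Function('f')(Add(-2, Mul(1, -5))), -14), -32)), Rational(1, 2)) = Pow(Add(16, Mul(Mul(6, -14), -32)), Rational(1, 2)) = Pow(Add(16, Mul(-84, -32)), Rational(1, 2)) = Pow(Add(16, 2688), Rational(1, 2)) = Pow(2704, Rational(1, 2)) = 52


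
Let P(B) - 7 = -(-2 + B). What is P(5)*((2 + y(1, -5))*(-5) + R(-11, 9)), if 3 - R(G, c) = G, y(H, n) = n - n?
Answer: 16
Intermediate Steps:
y(H, n) = 0
R(G, c) = 3 - G
P(B) = 9 - B (P(B) = 7 - (-2 + B) = 7 + (2 - B) = 9 - B)
P(5)*((2 + y(1, -5))*(-5) + R(-11, 9)) = (9 - 1*5)*((2 + 0)*(-5) + (3 - 1*(-11))) = (9 - 5)*(2*(-5) + (3 + 11)) = 4*(-10 + 14) = 4*4 = 16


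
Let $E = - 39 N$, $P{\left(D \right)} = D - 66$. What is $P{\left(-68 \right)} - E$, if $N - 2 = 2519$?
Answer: $98185$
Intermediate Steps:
$N = 2521$ ($N = 2 + 2519 = 2521$)
$P{\left(D \right)} = -66 + D$
$E = -98319$ ($E = \left(-39\right) 2521 = -98319$)
$P{\left(-68 \right)} - E = \left(-66 - 68\right) - -98319 = -134 + 98319 = 98185$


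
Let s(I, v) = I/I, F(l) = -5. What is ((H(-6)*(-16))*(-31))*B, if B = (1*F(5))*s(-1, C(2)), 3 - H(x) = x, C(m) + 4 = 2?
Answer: -22320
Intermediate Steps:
C(m) = -2 (C(m) = -4 + 2 = -2)
H(x) = 3 - x
s(I, v) = 1
B = -5 (B = (1*(-5))*1 = -5*1 = -5)
((H(-6)*(-16))*(-31))*B = (((3 - 1*(-6))*(-16))*(-31))*(-5) = (((3 + 6)*(-16))*(-31))*(-5) = ((9*(-16))*(-31))*(-5) = -144*(-31)*(-5) = 4464*(-5) = -22320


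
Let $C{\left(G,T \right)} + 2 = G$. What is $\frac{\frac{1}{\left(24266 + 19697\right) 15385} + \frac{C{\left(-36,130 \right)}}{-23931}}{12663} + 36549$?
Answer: $\frac{7491310081517923219856}{204966211975491015} \approx 36549.0$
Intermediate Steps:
$C{\left(G,T \right)} = -2 + G$
$\frac{\frac{1}{\left(24266 + 19697\right) 15385} + \frac{C{\left(-36,130 \right)}}{-23931}}{12663} + 36549 = \frac{\frac{1}{\left(24266 + 19697\right) 15385} + \frac{-2 - 36}{-23931}}{12663} + 36549 = \left(\frac{1}{43963} \cdot \frac{1}{15385} - - \frac{38}{23931}\right) \frac{1}{12663} + 36549 = \left(\frac{1}{43963} \cdot \frac{1}{15385} + \frac{38}{23931}\right) \frac{1}{12663} + 36549 = \left(\frac{1}{676370755} + \frac{38}{23931}\right) \frac{1}{12663} + 36549 = \frac{25702112621}{16186228537905} \cdot \frac{1}{12663} + 36549 = \frac{25702112621}{204966211975491015} + 36549 = \frac{7491310081517923219856}{204966211975491015}$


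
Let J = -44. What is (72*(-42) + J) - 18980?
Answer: -22048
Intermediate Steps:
(72*(-42) + J) - 18980 = (72*(-42) - 44) - 18980 = (-3024 - 44) - 18980 = -3068 - 18980 = -22048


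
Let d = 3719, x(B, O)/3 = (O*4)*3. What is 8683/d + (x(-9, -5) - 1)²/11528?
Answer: 221935783/42872632 ≈ 5.1766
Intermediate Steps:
x(B, O) = 36*O (x(B, O) = 3*((O*4)*3) = 3*((4*O)*3) = 3*(12*O) = 36*O)
8683/d + (x(-9, -5) - 1)²/11528 = 8683/3719 + (36*(-5) - 1)²/11528 = 8683*(1/3719) + (-180 - 1)²*(1/11528) = 8683/3719 + (-181)²*(1/11528) = 8683/3719 + 32761*(1/11528) = 8683/3719 + 32761/11528 = 221935783/42872632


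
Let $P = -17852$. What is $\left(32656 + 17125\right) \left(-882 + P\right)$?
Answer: $-932597254$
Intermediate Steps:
$\left(32656 + 17125\right) \left(-882 + P\right) = \left(32656 + 17125\right) \left(-882 - 17852\right) = 49781 \left(-18734\right) = -932597254$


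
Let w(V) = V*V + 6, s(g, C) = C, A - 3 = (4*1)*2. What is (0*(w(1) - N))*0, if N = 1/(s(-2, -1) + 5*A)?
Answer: 0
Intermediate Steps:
A = 11 (A = 3 + (4*1)*2 = 3 + 4*2 = 3 + 8 = 11)
w(V) = 6 + V² (w(V) = V² + 6 = 6 + V²)
N = 1/54 (N = 1/(-1 + 5*11) = 1/(-1 + 55) = 1/54 ≈ 0.018519)
(0*(w(1) - N))*0 = (0*((6 + 1²) - 1*1/54))*0 = (0*((6 + 1) - 1/54))*0 = (0*(7 - 1/54))*0 = (0*(377/54))*0 = 0*0 = 0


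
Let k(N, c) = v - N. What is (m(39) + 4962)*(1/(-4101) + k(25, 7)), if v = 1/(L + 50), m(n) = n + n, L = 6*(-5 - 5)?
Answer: -172932648/1367 ≈ -1.2651e+5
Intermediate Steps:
L = -60 (L = 6*(-10) = -60)
m(n) = 2*n
v = -⅒ (v = 1/(-60 + 50) = 1/(-10) = -⅒ ≈ -0.10000)
k(N, c) = -⅒ - N
(m(39) + 4962)*(1/(-4101) + k(25, 7)) = (2*39 + 4962)*(1/(-4101) + (-⅒ - 1*25)) = (78 + 4962)*(-1/4101 + (-⅒ - 25)) = 5040*(-1/4101 - 251/10) = 5040*(-1029361/41010) = -172932648/1367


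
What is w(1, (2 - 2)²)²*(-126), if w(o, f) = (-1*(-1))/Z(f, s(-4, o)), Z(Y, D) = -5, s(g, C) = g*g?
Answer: -126/25 ≈ -5.0400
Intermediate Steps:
s(g, C) = g²
w(o, f) = -⅕ (w(o, f) = -1*(-1)/(-5) = 1*(-⅕) = -⅕)
w(1, (2 - 2)²)²*(-126) = (-⅕)²*(-126) = (1/25)*(-126) = -126/25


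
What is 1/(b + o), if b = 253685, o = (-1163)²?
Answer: 1/1606254 ≈ 6.2257e-7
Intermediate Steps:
o = 1352569
1/(b + o) = 1/(253685 + 1352569) = 1/1606254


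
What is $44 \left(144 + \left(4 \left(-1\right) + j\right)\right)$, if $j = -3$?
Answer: $6028$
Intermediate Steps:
$44 \left(144 + \left(4 \left(-1\right) + j\right)\right) = 44 \left(144 + \left(4 \left(-1\right) - 3\right)\right) = 44 \left(144 - 7\right) = 44 \cdot 137 = 6028$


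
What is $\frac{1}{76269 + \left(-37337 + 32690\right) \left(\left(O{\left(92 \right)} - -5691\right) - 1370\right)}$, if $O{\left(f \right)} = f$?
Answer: $- \frac{1}{20430942} \approx -4.8945 \cdot 10^{-8}$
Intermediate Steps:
$\frac{1}{76269 + \left(-37337 + 32690\right) \left(\left(O{\left(92 \right)} - -5691\right) - 1370\right)} = \frac{1}{76269 + \left(-37337 + 32690\right) \left(\left(92 - -5691\right) - 1370\right)} = \frac{1}{76269 - 4647 \left(\left(92 + 5691\right) - 1370\right)} = \frac{1}{76269 - 4647 \left(5783 - 1370\right)} = \frac{1}{76269 - 20507211} = \frac{1}{-20430942} = - \frac{1}{20430942}$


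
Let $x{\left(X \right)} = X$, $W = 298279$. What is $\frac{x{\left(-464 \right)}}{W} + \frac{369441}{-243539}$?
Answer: $- \frac{110309494135}{72642569381} \approx -1.5185$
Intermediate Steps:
$\frac{x{\left(-464 \right)}}{W} + \frac{369441}{-243539} = - \frac{464}{298279} + \frac{369441}{-243539} = \left(-464\right) \frac{1}{298279} + 369441 \left(- \frac{1}{243539}\right) = - \frac{464}{298279} - \frac{369441}{243539} = - \frac{110309494135}{72642569381}$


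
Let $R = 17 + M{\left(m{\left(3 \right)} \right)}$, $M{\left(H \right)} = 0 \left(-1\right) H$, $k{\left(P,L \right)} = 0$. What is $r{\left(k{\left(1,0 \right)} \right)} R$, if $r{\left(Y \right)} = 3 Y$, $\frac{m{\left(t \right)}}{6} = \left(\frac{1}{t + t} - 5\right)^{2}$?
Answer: $0$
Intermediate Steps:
$m{\left(t \right)} = 6 \left(-5 + \frac{1}{2 t}\right)^{2}$ ($m{\left(t \right)} = 6 \left(\frac{1}{t + t} - 5\right)^{2} = 6 \left(\frac{1}{2 t} - 5\right)^{2} = 6 \left(-5 + \frac{1}{2 t}\right)^{2}$)
$M{\left(H \right)} = 0$ ($M{\left(H \right)} = 0 H = 0$)
$R = 17$ ($R = 17 + 0 = 17$)
$r{\left(k{\left(1,0 \right)} \right)} R = 3 \cdot 0 \cdot 17 = 0 \cdot 17 = 0$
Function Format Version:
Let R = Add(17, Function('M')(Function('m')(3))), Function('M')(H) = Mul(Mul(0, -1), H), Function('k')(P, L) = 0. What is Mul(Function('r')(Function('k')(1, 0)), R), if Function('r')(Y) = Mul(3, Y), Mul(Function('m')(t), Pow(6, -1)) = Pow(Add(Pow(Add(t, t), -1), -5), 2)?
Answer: 0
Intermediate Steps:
Function('m')(t) = Mul(6, Pow(Add(-5, Mul(Rational(1, 2), Pow(t, -1))), 2)) (Function('m')(t) = Mul(6, Pow(Add(Pow(Add(t, t), -1), -5), 2)) = Mul(6, Pow(Add(Pow(Mul(2, t), -1), -5), 2)) = Mul(6, Pow(Add(Mul(Rational(1, 2), Pow(t, -1)), -5), 2)) = Mul(6, Pow(Add(-5, Mul(Rational(1, 2), Pow(t, -1))), 2)))
Function('M')(H) = 0 (Function('M')(H) = Mul(0, H) = 0)
R = 17 (R = Add(17, 0) = 17)
Mul(Function('r')(Function('k')(1, 0)), R) = Mul(Mul(3, 0), 17) = Mul(0, 17) = 0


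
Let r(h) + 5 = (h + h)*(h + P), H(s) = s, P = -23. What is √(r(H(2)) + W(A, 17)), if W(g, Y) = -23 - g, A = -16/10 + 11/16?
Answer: I*√44435/20 ≈ 10.54*I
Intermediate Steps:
A = -73/80 (A = -16*⅒ + 11*(1/16) = -8/5 + 11/16 = -73/80 ≈ -0.91250)
r(h) = -5 + 2*h*(-23 + h) (r(h) = -5 + (h + h)*(h - 23) = -5 + (2*h)*(-23 + h) = -5 + 2*h*(-23 + h))
√(r(H(2)) + W(A, 17)) = √((-5 - 46*2 + 2*2²) + (-23 - 1*(-73/80))) = √((-5 - 92 + 2*4) + (-23 + 73/80)) = √((-5 - 92 + 8) - 1767/80) = √(-89 - 1767/80) = √(-8887/80) = I*√44435/20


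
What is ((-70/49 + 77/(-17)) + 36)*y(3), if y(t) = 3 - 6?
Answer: -10725/119 ≈ -90.126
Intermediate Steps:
y(t) = -3
((-70/49 + 77/(-17)) + 36)*y(3) = ((-70/49 + 77/(-17)) + 36)*(-3) = ((-70*1/49 + 77*(-1/17)) + 36)*(-3) = ((-10/7 - 77/17) + 36)*(-3) = (-709/119 + 36)*(-3) = (3575/119)*(-3) = -10725/119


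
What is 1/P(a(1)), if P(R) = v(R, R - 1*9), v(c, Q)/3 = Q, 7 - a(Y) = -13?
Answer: 1/33 ≈ 0.030303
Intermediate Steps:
a(Y) = 20 (a(Y) = 7 - 1*(-13) = 7 + 13 = 20)
v(c, Q) = 3*Q
P(R) = -27 + 3*R (P(R) = 3*(R - 1*9) = 3*(R - 9) = 3*(-9 + R) = -27 + 3*R)
1/P(a(1)) = 1/(-27 + 3*20) = 1/(-27 + 60) = 1/33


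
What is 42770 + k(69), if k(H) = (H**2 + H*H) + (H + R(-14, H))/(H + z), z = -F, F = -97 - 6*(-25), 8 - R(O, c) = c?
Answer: 104585/2 ≈ 52293.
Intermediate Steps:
R(O, c) = 8 - c
F = 53 (F = -97 - 1*(-150) = -97 + 150 = 53)
z = -53 (z = -1*53 = -53)
k(H) = 2*H**2 + 8/(-53 + H) (k(H) = (H**2 + H*H) + (H + (8 - H))/(H - 53) = (H**2 + H**2) + 8/(-53 + H) = 2*H**2 + 8/(-53 + H))
42770 + k(69) = 42770 + 2*(4 + 69**3 - 53*69**2)/(-53 + 69) = 42770 + 2*(4 + 328509 - 53*4761)/16 = 42770 + 2*(1/16)*(4 + 328509 - 252333) = 42770 + 2*(1/16)*76180 = 42770 + 19045/2 = 104585/2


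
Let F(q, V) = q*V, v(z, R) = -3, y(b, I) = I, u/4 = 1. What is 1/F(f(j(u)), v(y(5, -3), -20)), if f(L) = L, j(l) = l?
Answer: -1/12 ≈ -0.083333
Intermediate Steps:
u = 4 (u = 4*1 = 4)
F(q, V) = V*q
1/F(f(j(u)), v(y(5, -3), -20)) = 1/(-3*4) = 1/(-12) = -1/12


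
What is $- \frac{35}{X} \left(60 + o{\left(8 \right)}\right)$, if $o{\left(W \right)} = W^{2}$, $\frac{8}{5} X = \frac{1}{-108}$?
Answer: $749952$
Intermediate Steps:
$X = - \frac{5}{864}$ ($X = \frac{5}{8 \left(-108\right)} = \frac{5}{8} \left(- \frac{1}{108}\right) = - \frac{5}{864} \approx -0.005787$)
$- \frac{35}{X} \left(60 + o{\left(8 \right)}\right) = - \frac{35}{- \frac{5}{864}} \left(60 + 8^{2}\right) = \left(-35\right) \left(- \frac{864}{5}\right) \left(60 + 64\right) = 6048 \cdot 124 = 749952$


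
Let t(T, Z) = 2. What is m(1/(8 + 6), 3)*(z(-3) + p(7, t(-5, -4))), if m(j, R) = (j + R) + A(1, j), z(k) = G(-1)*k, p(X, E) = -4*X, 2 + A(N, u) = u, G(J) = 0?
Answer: -32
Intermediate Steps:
A(N, u) = -2 + u
z(k) = 0 (z(k) = 0*k = 0)
m(j, R) = -2 + R + 2*j (m(j, R) = (j + R) + (-2 + j) = (R + j) + (-2 + j) = -2 + R + 2*j)
m(1/(8 + 6), 3)*(z(-3) + p(7, t(-5, -4))) = (-2 + 3 + 2/(8 + 6))*(0 - 4*7) = (-2 + 3 + 2/14)*(0 - 28) = (-2 + 3 + 2*(1/14))*(-28) = (-2 + 3 + ⅐)*(-28) = (8/7)*(-28) = -32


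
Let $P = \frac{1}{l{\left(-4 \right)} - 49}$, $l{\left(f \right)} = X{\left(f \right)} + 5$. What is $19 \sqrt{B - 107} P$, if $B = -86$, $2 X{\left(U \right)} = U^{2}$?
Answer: $- \frac{19 i \sqrt{193}}{36} \approx - 7.3321 i$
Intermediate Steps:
$X{\left(U \right)} = \frac{U^{2}}{2}$
$l{\left(f \right)} = 5 + \frac{f^{2}}{2}$ ($l{\left(f \right)} = \frac{f^{2}}{2} + 5 = 5 + \frac{f^{2}}{2}$)
$P = - \frac{1}{36}$ ($P = \frac{1}{\left(5 + \frac{\left(-4\right)^{2}}{2}\right) - 49} = \frac{1}{\left(5 + \frac{1}{2} \cdot 16\right) - 49} = \frac{1}{\left(5 + 8\right) - 49} = \frac{1}{13 - 49} = \frac{1}{-36} = - \frac{1}{36} \approx -0.027778$)
$19 \sqrt{B - 107} P = 19 \sqrt{-86 - 107} \left(- \frac{1}{36}\right) = 19 \sqrt{-193} \left(- \frac{1}{36}\right) = 19 i \sqrt{193} \left(- \frac{1}{36}\right) = - \frac{19 i \sqrt{193}}{36}$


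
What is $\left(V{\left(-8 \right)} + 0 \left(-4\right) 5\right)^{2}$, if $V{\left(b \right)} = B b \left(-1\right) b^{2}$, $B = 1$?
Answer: $262144$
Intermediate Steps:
$V{\left(b \right)} = - b^{3}$ ($V{\left(b \right)} = 1 b \left(-1\right) b^{2} = b \left(-1\right) b^{2} = - b b^{2} = - b^{3}$)
$\left(V{\left(-8 \right)} + 0 \left(-4\right) 5\right)^{2} = \left(- \left(-8\right)^{3} + 0 \left(-4\right) 5\right)^{2} = \left(\left(-1\right) \left(-512\right) + 0 \cdot 5\right)^{2} = \left(512 + 0\right)^{2} = 512^{2} = 262144$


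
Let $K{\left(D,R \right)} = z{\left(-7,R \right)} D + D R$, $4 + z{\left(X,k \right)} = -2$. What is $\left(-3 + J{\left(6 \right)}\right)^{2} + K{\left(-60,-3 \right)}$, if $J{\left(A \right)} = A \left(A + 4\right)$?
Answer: $3789$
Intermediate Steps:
$J{\left(A \right)} = A \left(4 + A\right)$
$z{\left(X,k \right)} = -6$ ($z{\left(X,k \right)} = -4 - 2 = -6$)
$K{\left(D,R \right)} = - 6 D + D R$
$\left(-3 + J{\left(6 \right)}\right)^{2} + K{\left(-60,-3 \right)} = \left(-3 + 6 \left(4 + 6\right)\right)^{2} - 60 \left(-6 - 3\right) = \left(-3 + 6 \cdot 10\right)^{2} - -540 = \left(-3 + 60\right)^{2} + 540 = 57^{2} + 540 = 3249 + 540 = 3789$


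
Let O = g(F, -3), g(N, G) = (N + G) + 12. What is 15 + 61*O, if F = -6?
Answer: 198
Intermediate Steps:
g(N, G) = 12 + G + N (g(N, G) = (G + N) + 12 = 12 + G + N)
O = 3 (O = 12 - 3 - 6 = 3)
15 + 61*O = 15 + 61*3 = 15 + 183 = 198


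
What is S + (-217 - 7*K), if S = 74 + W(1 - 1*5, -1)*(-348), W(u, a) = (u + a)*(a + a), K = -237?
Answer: -1964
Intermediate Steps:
W(u, a) = 2*a*(a + u) (W(u, a) = (a + u)*(2*a) = 2*a*(a + u))
S = -3406 (S = 74 + (2*(-1)*(-1 + (1 - 1*5)))*(-348) = 74 + (2*(-1)*(-1 + (1 - 5)))*(-348) = 74 + (2*(-1)*(-1 - 4))*(-348) = 74 + (2*(-1)*(-5))*(-348) = 74 + 10*(-348) = 74 - 3480 = -3406)
S + (-217 - 7*K) = -3406 + (-217 - 7*(-237)) = -3406 + (-217 + 1659) = -3406 + 1442 = -1964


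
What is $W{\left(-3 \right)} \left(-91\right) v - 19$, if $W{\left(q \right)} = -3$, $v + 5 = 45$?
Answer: $10901$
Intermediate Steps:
$v = 40$ ($v = -5 + 45 = 40$)
$W{\left(-3 \right)} \left(-91\right) v - 19 = \left(-3\right) \left(-91\right) 40 - 19 = 273 \cdot 40 - 19 = 10920 - 19 = 10901$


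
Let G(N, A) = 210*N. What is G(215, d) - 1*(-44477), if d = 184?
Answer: 89627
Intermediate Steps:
G(215, d) - 1*(-44477) = 210*215 - 1*(-44477) = 45150 + 44477 = 89627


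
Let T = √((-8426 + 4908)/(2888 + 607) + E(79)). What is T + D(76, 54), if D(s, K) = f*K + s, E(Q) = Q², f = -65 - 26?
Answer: -4838 + √76221675615/3495 ≈ -4759.0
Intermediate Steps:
f = -91
T = √76221675615/3495 (T = √((-8426 + 4908)/(2888 + 607) + 79²) = √(-3518/3495 + 6241) = √(21808777/3495) = √76221675615/3495 ≈ 78.994)
D(s, K) = s - 91*K (D(s, K) = -91*K + s = s - 91*K)
T + D(76, 54) = √76221675615/3495 + (76 - 91*54) = √76221675615/3495 + (76 - 4914) = √76221675615/3495 - 4838 = -4838 + √76221675615/3495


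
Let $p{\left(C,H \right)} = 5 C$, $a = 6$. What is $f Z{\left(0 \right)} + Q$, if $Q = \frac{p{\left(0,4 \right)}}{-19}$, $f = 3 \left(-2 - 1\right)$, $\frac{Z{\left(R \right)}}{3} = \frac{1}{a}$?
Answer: $- \frac{9}{2} \approx -4.5$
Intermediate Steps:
$Z{\left(R \right)} = \frac{1}{2}$ ($Z{\left(R \right)} = \frac{3}{6} = 3 \cdot \frac{1}{6} = \frac{1}{2}$)
$f = -9$ ($f = 3 \left(-3\right) = -9$)
$Q = 0$ ($Q = \frac{5 \cdot 0}{-19} = 0 \left(- \frac{1}{19}\right) = 0$)
$f Z{\left(0 \right)} + Q = \left(-9\right) \frac{1}{2} + 0 = - \frac{9}{2} + 0 = - \frac{9}{2}$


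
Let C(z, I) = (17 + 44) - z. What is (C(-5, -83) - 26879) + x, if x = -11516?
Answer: -38329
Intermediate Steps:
C(z, I) = 61 - z
(C(-5, -83) - 26879) + x = ((61 - 1*(-5)) - 26879) - 11516 = ((61 + 5) - 26879) - 11516 = (66 - 26879) - 11516 = -26813 - 11516 = -38329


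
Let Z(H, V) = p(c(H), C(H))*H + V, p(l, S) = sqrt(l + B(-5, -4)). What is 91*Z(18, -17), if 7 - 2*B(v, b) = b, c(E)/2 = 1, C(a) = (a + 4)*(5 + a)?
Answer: -1547 + 819*sqrt(30) ≈ 2938.8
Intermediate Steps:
C(a) = (4 + a)*(5 + a)
c(E) = 2 (c(E) = 2*1 = 2)
B(v, b) = 7/2 - b/2
p(l, S) = sqrt(11/2 + l) (p(l, S) = sqrt(l + (7/2 - 1/2*(-4))) = sqrt(l + (7/2 + 2)) = sqrt(l + 11/2) = sqrt(11/2 + l))
Z(H, V) = V + H*sqrt(30)/2 (Z(H, V) = (sqrt(22 + 4*2)/2)*H + V = (sqrt(22 + 8)/2)*H + V = (sqrt(30)/2)*H + V = H*sqrt(30)/2 + V = V + H*sqrt(30)/2)
91*Z(18, -17) = 91*(-17 + (1/2)*18*sqrt(30)) = 91*(-17 + 9*sqrt(30)) = -1547 + 819*sqrt(30)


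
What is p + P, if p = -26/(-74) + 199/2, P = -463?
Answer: -26873/74 ≈ -363.15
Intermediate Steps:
p = 7389/74 (p = -26*(-1/74) + 199*(½) = 13/37 + 199/2 = 7389/74 ≈ 99.851)
p + P = 7389/74 - 463 = -26873/74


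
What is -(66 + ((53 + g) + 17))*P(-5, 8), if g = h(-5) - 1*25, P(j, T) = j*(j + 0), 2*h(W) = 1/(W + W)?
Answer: -11095/4 ≈ -2773.8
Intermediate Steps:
h(W) = 1/(4*W) (h(W) = 1/(2*(W + W)) = 1/(2*((2*W))) = (1/(2*W))/2 = 1/(4*W))
P(j, T) = j² (P(j, T) = j*j = j²)
g = -501/20 (g = (¼)/(-5) - 1*25 = (¼)*(-⅕) - 25 = -1/20 - 25 = -501/20 ≈ -25.050)
-(66 + ((53 + g) + 17))*P(-5, 8) = -(66 + ((53 - 501/20) + 17))*(-5)² = -(66 + (559/20 + 17))*25 = -(66 + 899/20)*25 = -2219*25/20 = -1*11095/4 = -11095/4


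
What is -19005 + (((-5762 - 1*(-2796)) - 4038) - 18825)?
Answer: -44834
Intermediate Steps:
-19005 + (((-5762 - 1*(-2796)) - 4038) - 18825) = -19005 + (((-5762 + 2796) - 4038) - 18825) = -19005 + ((-2966 - 4038) - 18825) = -19005 + (-7004 - 18825) = -19005 - 25829 = -44834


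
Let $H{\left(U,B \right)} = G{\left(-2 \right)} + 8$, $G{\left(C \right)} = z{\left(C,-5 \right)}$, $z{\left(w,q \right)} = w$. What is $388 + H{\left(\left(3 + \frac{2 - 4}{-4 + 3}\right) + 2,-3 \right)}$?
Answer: $394$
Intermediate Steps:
$G{\left(C \right)} = C$
$H{\left(U,B \right)} = 6$ ($H{\left(U,B \right)} = -2 + 8 = 6$)
$388 + H{\left(\left(3 + \frac{2 - 4}{-4 + 3}\right) + 2,-3 \right)} = 388 + 6 = 394$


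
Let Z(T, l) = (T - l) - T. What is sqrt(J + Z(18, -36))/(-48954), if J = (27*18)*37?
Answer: -sqrt(2002)/16318 ≈ -0.0027420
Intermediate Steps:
Z(T, l) = -l
J = 17982 (J = 486*37 = 17982)
sqrt(J + Z(18, -36))/(-48954) = sqrt(17982 - 1*(-36))/(-48954) = sqrt(17982 + 36)*(-1/48954) = sqrt(18018)*(-1/48954) = (3*sqrt(2002))*(-1/48954) = -sqrt(2002)/16318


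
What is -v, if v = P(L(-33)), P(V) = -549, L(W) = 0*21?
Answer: 549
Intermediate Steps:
L(W) = 0
v = -549
-v = -1*(-549) = 549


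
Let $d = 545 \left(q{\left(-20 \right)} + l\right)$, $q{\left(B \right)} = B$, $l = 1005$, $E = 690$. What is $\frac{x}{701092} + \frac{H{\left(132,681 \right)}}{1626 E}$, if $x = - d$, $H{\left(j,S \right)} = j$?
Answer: $- \frac{50182741363}{65548596540} \approx -0.76558$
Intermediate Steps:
$d = 536825$ ($d = 545 \left(-20 + 1005\right) = 545 \cdot 985 = 536825$)
$x = -536825$ ($x = \left(-1\right) 536825 = -536825$)
$\frac{x}{701092} + \frac{H{\left(132,681 \right)}}{1626 E} = - \frac{536825}{701092} + \frac{132}{1626 \cdot 690} = \left(-536825\right) \frac{1}{701092} + \frac{132}{1121940} = - \frac{536825}{701092} + 132 \cdot \frac{1}{1121940} = - \frac{536825}{701092} + \frac{11}{93495} = - \frac{50182741363}{65548596540}$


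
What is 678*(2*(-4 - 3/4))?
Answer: -6441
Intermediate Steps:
678*(2*(-4 - 3/4)) = 678*(2*(-4 - 3*¼)) = 678*(2*(-4 - ¾)) = 678*(2*(-19/4)) = 678*(-19/2) = -6441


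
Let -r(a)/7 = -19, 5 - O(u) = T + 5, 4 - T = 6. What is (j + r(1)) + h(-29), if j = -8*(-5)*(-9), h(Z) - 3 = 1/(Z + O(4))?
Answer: -6049/27 ≈ -224.04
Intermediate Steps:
T = -2 (T = 4 - 1*6 = 4 - 6 = -2)
O(u) = 2 (O(u) = 5 - (-2 + 5) = 5 - 1*3 = 5 - 3 = 2)
r(a) = 133 (r(a) = -7*(-19) = 133)
h(Z) = 3 + 1/(2 + Z) (h(Z) = 3 + 1/(Z + 2) = 3 + 1/(2 + Z))
j = -360 (j = 40*(-9) = -360)
(j + r(1)) + h(-29) = (-360 + 133) + (7 + 3*(-29))/(2 - 29) = -227 + (7 - 87)/(-27) = -227 - 1/27*(-80) = -227 + 80/27 = -6049/27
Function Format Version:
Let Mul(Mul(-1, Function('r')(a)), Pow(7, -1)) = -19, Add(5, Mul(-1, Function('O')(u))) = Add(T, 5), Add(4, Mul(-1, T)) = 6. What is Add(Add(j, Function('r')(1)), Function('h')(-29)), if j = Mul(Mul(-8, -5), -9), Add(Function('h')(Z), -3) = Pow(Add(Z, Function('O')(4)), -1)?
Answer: Rational(-6049, 27) ≈ -224.04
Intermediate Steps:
T = -2 (T = Add(4, Mul(-1, 6)) = Add(4, -6) = -2)
Function('O')(u) = 2 (Function('O')(u) = Add(5, Mul(-1, Add(-2, 5))) = Add(5, Mul(-1, 3)) = Add(5, -3) = 2)
Function('r')(a) = 133 (Function('r')(a) = Mul(-7, -19) = 133)
Function('h')(Z) = Add(3, Pow(Add(2, Z), -1)) (Function('h')(Z) = Add(3, Pow(Add(Z, 2), -1)) = Add(3, Pow(Add(2, Z), -1)))
j = -360 (j = Mul(40, -9) = -360)
Add(Add(j, Function('r')(1)), Function('h')(-29)) = Add(Add(-360, 133), Mul(Pow(Add(2, -29), -1), Add(7, Mul(3, -29)))) = Add(-227, Mul(Pow(-27, -1), Add(7, -87))) = Add(-227, Mul(Rational(-1, 27), -80)) = Add(-227, Rational(80, 27)) = Rational(-6049, 27)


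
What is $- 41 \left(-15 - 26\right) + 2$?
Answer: $1683$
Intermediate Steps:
$- 41 \left(-15 - 26\right) + 2 = \left(-41\right) \left(-41\right) + 2 = 1681 + 2 = 1683$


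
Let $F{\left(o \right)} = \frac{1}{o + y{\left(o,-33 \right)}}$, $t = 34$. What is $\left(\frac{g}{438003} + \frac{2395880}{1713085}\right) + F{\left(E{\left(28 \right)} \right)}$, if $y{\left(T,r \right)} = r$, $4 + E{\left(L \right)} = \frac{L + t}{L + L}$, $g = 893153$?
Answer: $\frac{171422497631939}{50272536740085} \approx 3.4099$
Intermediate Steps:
$E{\left(L \right)} = -4 + \frac{34 + L}{2 L}$ ($E{\left(L \right)} = -4 + \frac{L + 34}{L + L} = -4 + \frac{34 + L}{2 L}$)
$F{\left(o \right)} = \frac{1}{-33 + o}$ ($F{\left(o \right)} = \frac{1}{o - 33} = \frac{1}{-33 + o}$)
$\left(\frac{g}{438003} + \frac{2395880}{1713085}\right) + F{\left(E{\left(28 \right)} \right)} = \left(\frac{893153}{438003} + \frac{2395880}{1713085}\right) + \frac{1}{-33 - \left(\frac{7}{2} - \frac{17}{28}\right)} = \left(893153 \cdot \frac{1}{438003} + 2395880 \cdot \frac{1}{1713085}\right) + \frac{1}{-33 + \left(- \frac{7}{2} + 17 \cdot \frac{1}{28}\right)} = \left(\frac{893153}{438003} + \frac{479176}{342617}\right) + \frac{1}{-33 + \left(- \frac{7}{2} + \frac{17}{28}\right)} = \frac{515889926929}{150067273851} + \frac{1}{-33 - \frac{81}{28}} = \frac{515889926929}{150067273851} + \frac{1}{- \frac{1005}{28}} = \frac{515889926929}{150067273851} - \frac{28}{1005} = \frac{171422497631939}{50272536740085}$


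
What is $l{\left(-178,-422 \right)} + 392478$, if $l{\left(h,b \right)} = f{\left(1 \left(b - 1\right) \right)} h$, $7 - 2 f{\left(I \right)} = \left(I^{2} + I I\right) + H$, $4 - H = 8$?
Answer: $32240861$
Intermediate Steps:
$H = -4$ ($H = 4 - 8 = -4$)
$f{\left(I \right)} = \frac{11}{2} - I^{2}$ ($f{\left(I \right)} = \frac{7}{2} - \frac{\left(I^{2} + I I\right) - 4}{2} = \frac{7}{2} - \frac{\left(I^{2} + I^{2}\right) - 4}{2} = \frac{7}{2} - \frac{2 I^{2} - 4}{2} = \frac{7}{2} - \frac{-4 + 2 I^{2}}{2} = \frac{7}{2} - \left(-2 + I^{2}\right) = \frac{11}{2} - I^{2}$)
$l{\left(h,b \right)} = h \left(\frac{11}{2} - \left(-1 + b\right)^{2}\right)$ ($l{\left(h,b \right)} = \left(\frac{11}{2} - \left(1 \left(b - 1\right)\right)^{2}\right) h = \left(\frac{11}{2} - \left(1 \left(-1 + b\right)\right)^{2}\right) h = \left(\frac{11}{2} - \left(-1 + b\right)^{2}\right) h = h \left(\frac{11}{2} - \left(-1 + b\right)^{2}\right)$)
$l{\left(-178,-422 \right)} + 392478 = \left(\frac{11}{2} \left(-178\right) - - 178 \left(-1 - 422\right)^{2}\right) + 392478 = \left(-979 - - 178 \left(-423\right)^{2}\right) + 392478 = \left(-979 - \left(-178\right) 178929\right) + 392478 = \left(-979 + 31849362\right) + 392478 = 31848383 + 392478 = 32240861$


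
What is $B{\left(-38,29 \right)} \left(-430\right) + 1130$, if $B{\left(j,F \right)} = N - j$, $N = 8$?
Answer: $-18650$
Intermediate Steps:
$B{\left(j,F \right)} = 8 - j$
$B{\left(-38,29 \right)} \left(-430\right) + 1130 = \left(8 - -38\right) \left(-430\right) + 1130 = \left(8 + 38\right) \left(-430\right) + 1130 = 46 \left(-430\right) + 1130 = -19780 + 1130 = -18650$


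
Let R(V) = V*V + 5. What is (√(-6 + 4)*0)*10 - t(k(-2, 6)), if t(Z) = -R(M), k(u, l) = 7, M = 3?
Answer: 14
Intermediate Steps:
R(V) = 5 + V² (R(V) = V² + 5 = 5 + V²)
t(Z) = -14 (t(Z) = -(5 + 3²) = -(5 + 9) = -1*14 = -14)
(√(-6 + 4)*0)*10 - t(k(-2, 6)) = (√(-6 + 4)*0)*10 - 1*(-14) = (√(-2)*0)*10 + 14 = ((I*√2)*0)*10 + 14 = 0*10 + 14 = 0 + 14 = 14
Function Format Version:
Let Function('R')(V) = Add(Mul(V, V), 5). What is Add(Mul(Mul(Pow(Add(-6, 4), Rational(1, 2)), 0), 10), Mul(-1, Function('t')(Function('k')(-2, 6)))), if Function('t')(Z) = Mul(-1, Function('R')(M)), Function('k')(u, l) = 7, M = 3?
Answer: 14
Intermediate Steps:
Function('R')(V) = Add(5, Pow(V, 2)) (Function('R')(V) = Add(Pow(V, 2), 5) = Add(5, Pow(V, 2)))
Function('t')(Z) = -14 (Function('t')(Z) = Mul(-1, Add(5, Pow(3, 2))) = Mul(-1, Add(5, 9)) = Mul(-1, 14) = -14)
Add(Mul(Mul(Pow(Add(-6, 4), Rational(1, 2)), 0), 10), Mul(-1, Function('t')(Function('k')(-2, 6)))) = Add(Mul(Mul(Pow(Add(-6, 4), Rational(1, 2)), 0), 10), Mul(-1, -14)) = Add(Mul(Mul(Pow(-2, Rational(1, 2)), 0), 10), 14) = Add(Mul(Mul(Mul(I, Pow(2, Rational(1, 2))), 0), 10), 14) = Add(Mul(0, 10), 14) = Add(0, 14) = 14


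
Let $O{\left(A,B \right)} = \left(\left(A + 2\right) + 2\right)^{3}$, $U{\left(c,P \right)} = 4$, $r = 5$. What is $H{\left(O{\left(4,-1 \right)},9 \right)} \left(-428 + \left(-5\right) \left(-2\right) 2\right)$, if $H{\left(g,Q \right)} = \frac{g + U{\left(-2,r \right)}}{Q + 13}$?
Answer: $- \frac{105264}{11} \approx -9569.5$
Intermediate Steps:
$O{\left(A,B \right)} = \left(4 + A\right)^{3}$ ($O{\left(A,B \right)} = \left(\left(2 + A\right) + 2\right)^{3} = \left(4 + A\right)^{3}$)
$H{\left(g,Q \right)} = \frac{4 + g}{13 + Q}$ ($H{\left(g,Q \right)} = \frac{g + 4}{Q + 13} = \frac{4 + g}{13 + Q}$)
$H{\left(O{\left(4,-1 \right)},9 \right)} \left(-428 + \left(-5\right) \left(-2\right) 2\right) = \frac{4 + \left(4 + 4\right)^{3}}{13 + 9} \left(-428 + \left(-5\right) \left(-2\right) 2\right) = \frac{4 + 8^{3}}{22} \left(-428 + 10 \cdot 2\right) = \frac{4 + 512}{22} \left(-428 + 20\right) = \frac{1}{22} \cdot 516 \left(-408\right) = \frac{258}{11} \left(-408\right) = - \frac{105264}{11}$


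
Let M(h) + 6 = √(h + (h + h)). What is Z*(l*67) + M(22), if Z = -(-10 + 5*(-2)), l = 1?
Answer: 1334 + √66 ≈ 1342.1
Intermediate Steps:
M(h) = -6 + √3*√h (M(h) = -6 + √(h + (h + h)) = -6 + √(h + 2*h) = -6 + √(3*h) = -6 + √3*√h)
Z = 20 (Z = -(-10 - 10) = -1*(-20) = 20)
Z*(l*67) + M(22) = 20*(1*67) + (-6 + √3*√22) = 20*67 + (-6 + √66) = 1340 + (-6 + √66) = 1334 + √66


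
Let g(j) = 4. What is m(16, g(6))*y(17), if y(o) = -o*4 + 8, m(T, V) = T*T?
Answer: -15360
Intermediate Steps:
m(T, V) = T²
y(o) = 8 - 4*o (y(o) = -4*o + 8 = 8 - 4*o)
m(16, g(6))*y(17) = 16²*(8 - 4*17) = 256*(8 - 68) = 256*(-60) = -15360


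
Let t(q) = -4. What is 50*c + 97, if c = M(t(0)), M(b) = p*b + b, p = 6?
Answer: -1303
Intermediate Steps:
M(b) = 7*b (M(b) = 6*b + b = 7*b)
c = -28 (c = 7*(-4) = -28)
50*c + 97 = 50*(-28) + 97 = -1400 + 97 = -1303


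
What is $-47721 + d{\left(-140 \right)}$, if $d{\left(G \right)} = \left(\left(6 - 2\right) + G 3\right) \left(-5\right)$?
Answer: $-45641$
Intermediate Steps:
$d{\left(G \right)} = -20 - 15 G$ ($d{\left(G \right)} = \left(\left(6 - 2\right) + 3 G\right) \left(-5\right) = \left(4 + 3 G\right) \left(-5\right) = -20 - 15 G$)
$-47721 + d{\left(-140 \right)} = -47721 - -2080 = -47721 + \left(-20 + 2100\right) = -47721 + 2080 = -45641$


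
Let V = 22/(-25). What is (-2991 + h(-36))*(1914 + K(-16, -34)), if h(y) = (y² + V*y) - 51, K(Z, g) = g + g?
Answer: -79115868/25 ≈ -3.1646e+6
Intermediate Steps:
K(Z, g) = 2*g
V = -22/25 (V = 22*(-1/25) = -22/25 ≈ -0.88000)
h(y) = -51 + y² - 22*y/25 (h(y) = (y² - 22*y/25) - 51 = -51 + y² - 22*y/25)
(-2991 + h(-36))*(1914 + K(-16, -34)) = (-2991 + (-51 + (-36)² - 22/25*(-36)))*(1914 + 2*(-34)) = (-2991 + (-51 + 1296 + 792/25))*(1914 - 68) = (-2991 + 31917/25)*1846 = -42858/25*1846 = -79115868/25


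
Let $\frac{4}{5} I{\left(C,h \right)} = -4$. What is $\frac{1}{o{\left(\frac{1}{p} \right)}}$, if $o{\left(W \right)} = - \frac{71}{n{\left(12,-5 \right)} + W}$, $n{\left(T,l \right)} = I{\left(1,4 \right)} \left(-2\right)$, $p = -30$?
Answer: $- \frac{299}{2130} \approx -0.14038$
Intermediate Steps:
$I{\left(C,h \right)} = -5$ ($I{\left(C,h \right)} = \frac{5}{4} \left(-4\right) = -5$)
$n{\left(T,l \right)} = 10$ ($n{\left(T,l \right)} = \left(-5\right) \left(-2\right) = 10$)
$o{\left(W \right)} = - \frac{71}{10 + W}$
$\frac{1}{o{\left(\frac{1}{p} \right)}} = \frac{1}{\left(-71\right) \frac{1}{10 + \frac{1}{-30}}} = \frac{1}{\left(-71\right) \frac{1}{10 - \frac{1}{30}}} = \frac{1}{\left(-71\right) \frac{1}{\frac{299}{30}}} = \frac{1}{\left(-71\right) \frac{30}{299}} = \frac{1}{- \frac{2130}{299}} = - \frac{299}{2130}$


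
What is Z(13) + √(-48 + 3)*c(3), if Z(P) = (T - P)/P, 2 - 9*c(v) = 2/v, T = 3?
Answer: -10/13 + 4*I*√5/9 ≈ -0.76923 + 0.99381*I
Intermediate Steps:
c(v) = 2/9 - 2/(9*v)
Z(P) = (3 - P)/P
Z(13) + √(-48 + 3)*c(3) = (3 - 1*13)/13 + √(-48 + 3)*((2/9)*(-1 + 3)/3) = (3 - 13)/13 + √(-45)*((2/9)*(⅓)*2) = (1/13)*(-10) + (3*I*√5)*(4/27) = -10/13 + 4*I*√5/9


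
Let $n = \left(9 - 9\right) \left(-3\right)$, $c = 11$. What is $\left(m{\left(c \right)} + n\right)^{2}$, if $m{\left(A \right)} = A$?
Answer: $121$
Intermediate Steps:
$n = 0$ ($n = 0 \left(-3\right) = 0$)
$\left(m{\left(c \right)} + n\right)^{2} = \left(11 + 0\right)^{2} = 11^{2} = 121$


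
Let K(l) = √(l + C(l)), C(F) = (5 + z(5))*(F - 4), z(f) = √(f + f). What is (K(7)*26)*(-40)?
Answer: -1040*√(22 + 3*√10) ≈ -5835.8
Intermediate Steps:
z(f) = √2*√f (z(f) = √(2*f) = √2*√f)
C(F) = (-4 + F)*(5 + √10) (C(F) = (5 + √2*√5)*(F - 4) = (5 + √10)*(-4 + F) = (-4 + F)*(5 + √10))
K(l) = √(-20 - 4*√10 + 6*l + l*√10) (K(l) = √(l + (-20 - 4*√10 + 5*l + l*√10)) = √(-20 - 4*√10 + 6*l + l*√10))
(K(7)*26)*(-40) = (√(-20 - 4*√10 + 6*7 + 7*√10)*26)*(-40) = (√(-20 - 4*√10 + 42 + 7*√10)*26)*(-40) = (√(22 + 3*√10)*26)*(-40) = (26*√(22 + 3*√10))*(-40) = -1040*√(22 + 3*√10)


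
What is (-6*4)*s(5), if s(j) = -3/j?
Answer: 72/5 ≈ 14.400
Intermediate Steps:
(-6*4)*s(5) = (-6*4)*(-3/5) = -(-72)/5 = -24*(-⅗) = 72/5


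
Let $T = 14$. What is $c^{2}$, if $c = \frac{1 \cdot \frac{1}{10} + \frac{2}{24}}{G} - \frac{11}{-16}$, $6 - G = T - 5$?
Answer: $\frac{203401}{518400} \approx 0.39236$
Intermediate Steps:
$G = -3$ ($G = 6 - \left(14 - 5\right) = 6 - 9 = -3$)
$c = \frac{451}{720}$ ($c = \frac{1 \cdot \frac{1}{10} + \frac{2}{24}}{-3} - \frac{11}{-16} = \left(1 \cdot \frac{1}{10} + 2 \cdot \frac{1}{24}\right) \left(- \frac{1}{3}\right) - - \frac{11}{16} = \left(\frac{1}{10} + \frac{1}{12}\right) \left(- \frac{1}{3}\right) + \frac{11}{16} = \frac{11}{60} \left(- \frac{1}{3}\right) + \frac{11}{16} = - \frac{11}{180} + \frac{11}{16} = \frac{451}{720} \approx 0.62639$)
$c^{2} = \left(\frac{451}{720}\right)^{2} = \frac{203401}{518400}$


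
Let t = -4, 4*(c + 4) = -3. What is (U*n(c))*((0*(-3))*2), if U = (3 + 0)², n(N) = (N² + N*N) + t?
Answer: 0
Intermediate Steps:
c = -19/4 (c = -4 + (¼)*(-3) = -4 - ¾ = -19/4 ≈ -4.7500)
n(N) = -4 + 2*N² (n(N) = (N² + N*N) - 4 = (N² + N²) - 4 = 2*N² - 4 = -4 + 2*N²)
U = 9 (U = 3² = 9)
(U*n(c))*((0*(-3))*2) = (9*(-4 + 2*(-19/4)²))*((0*(-3))*2) = (9*(-4 + 2*(361/16)))*(0*2) = (9*(-4 + 361/8))*0 = (9*(329/8))*0 = (2961/8)*0 = 0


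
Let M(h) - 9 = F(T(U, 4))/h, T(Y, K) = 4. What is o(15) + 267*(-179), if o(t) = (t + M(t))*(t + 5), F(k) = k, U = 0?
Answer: -141923/3 ≈ -47308.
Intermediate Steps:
M(h) = 9 + 4/h
o(t) = (5 + t)*(9 + t + 4/t) (o(t) = (t + (9 + 4/t))*(t + 5) = (9 + t + 4/t)*(5 + t) = (5 + t)*(9 + t + 4/t))
o(15) + 267*(-179) = (49 + 15**2 + 14*15 + 20/15) + 267*(-179) = (49 + 225 + 210 + 20*(1/15)) - 47793 = (49 + 225 + 210 + 4/3) - 47793 = 1456/3 - 47793 = -141923/3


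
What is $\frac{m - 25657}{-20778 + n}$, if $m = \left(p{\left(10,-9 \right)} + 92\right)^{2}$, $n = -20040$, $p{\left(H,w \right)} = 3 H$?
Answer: $\frac{3591}{13606} \approx 0.26393$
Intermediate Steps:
$m = 14884$ ($m = \left(3 \cdot 10 + 92\right)^{2} = \left(30 + 92\right)^{2} = 122^{2} = 14884$)
$\frac{m - 25657}{-20778 + n} = \frac{14884 - 25657}{-20778 - 20040} = - \frac{10773}{-40818} = \left(-10773\right) \left(- \frac{1}{40818}\right) = \frac{3591}{13606}$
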